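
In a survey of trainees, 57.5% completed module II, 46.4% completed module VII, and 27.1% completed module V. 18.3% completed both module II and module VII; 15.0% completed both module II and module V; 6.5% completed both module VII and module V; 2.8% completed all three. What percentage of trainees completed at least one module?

94.0%

P(union) = 57.5 + 46.4 + 27.1 − 18.3 − 15.0 − 6.5 + 2.8 = 94.0%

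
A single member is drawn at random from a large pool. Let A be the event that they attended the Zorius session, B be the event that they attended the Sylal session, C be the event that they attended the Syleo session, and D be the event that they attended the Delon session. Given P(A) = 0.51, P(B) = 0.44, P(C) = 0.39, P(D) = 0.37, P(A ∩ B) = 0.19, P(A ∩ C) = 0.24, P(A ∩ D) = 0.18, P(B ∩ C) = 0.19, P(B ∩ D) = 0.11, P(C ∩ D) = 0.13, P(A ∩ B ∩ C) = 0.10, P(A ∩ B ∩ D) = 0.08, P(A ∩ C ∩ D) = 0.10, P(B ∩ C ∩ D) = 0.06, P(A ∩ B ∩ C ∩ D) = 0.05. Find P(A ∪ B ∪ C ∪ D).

By inclusion-exclusion,
P(A ∪ B ∪ C ∪ D) = 0.51 + 0.44 + 0.39 + 0.37 − 0.19 − 0.24 − 0.18 − 0.19 − 0.11 − 0.13 + 0.10 + 0.08 + 0.10 + 0.06 − 0.05 = 0.96

0.96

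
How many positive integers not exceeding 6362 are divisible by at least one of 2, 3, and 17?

By inclusion–exclusion:
floor(6362/2) + floor(6362/3) + floor(6362/17) − floor(6362/6) − floor(6362/34) − floor(6362/51) + floor(6362/102) = 3181 + 2120 + 374 − 1060 − 187 − 124 + 62 = 4366

4366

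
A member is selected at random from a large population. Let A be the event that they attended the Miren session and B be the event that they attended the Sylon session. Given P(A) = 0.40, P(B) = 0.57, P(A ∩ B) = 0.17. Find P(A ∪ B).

0.80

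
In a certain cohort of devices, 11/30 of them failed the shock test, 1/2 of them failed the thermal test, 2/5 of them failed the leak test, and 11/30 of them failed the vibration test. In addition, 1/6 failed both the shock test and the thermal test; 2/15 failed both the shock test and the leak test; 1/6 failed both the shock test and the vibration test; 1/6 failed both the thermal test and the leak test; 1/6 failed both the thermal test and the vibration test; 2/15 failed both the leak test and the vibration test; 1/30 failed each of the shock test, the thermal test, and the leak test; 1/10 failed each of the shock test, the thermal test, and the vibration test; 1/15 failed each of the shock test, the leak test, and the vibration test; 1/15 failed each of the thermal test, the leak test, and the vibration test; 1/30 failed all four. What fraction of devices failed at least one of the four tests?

P(at least one) = 11/30 + 1/2 + 2/5 + 11/30 − 1/6 − 2/15 − 1/6 − 1/6 − 1/6 − 2/15 + 1/30 + 1/10 + 1/15 + 1/15 − 1/30 = 14/15

14/15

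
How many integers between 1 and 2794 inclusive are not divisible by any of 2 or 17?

⌊2794/2⌋ + ⌊2794/17⌋ − ⌊2794/34⌋ = 1397 + 164 − 82 = 1479
2794 − 1479 = 1315

1315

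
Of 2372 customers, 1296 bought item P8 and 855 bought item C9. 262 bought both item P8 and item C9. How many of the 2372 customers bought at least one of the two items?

1889

|at least one| = 1296 + 855 − 262 = 1889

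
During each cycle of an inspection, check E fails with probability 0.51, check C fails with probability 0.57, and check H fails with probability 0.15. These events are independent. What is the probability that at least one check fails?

0.820905

Since the events are independent, P(none) is the product of the individual non-occurrence probabilities.
P(none) = (1 − 0.51) × (1 − 0.57) × (1 − 0.15) = 0.49 × 0.43 × 0.85 = 0.179095
P(at least one) = 1 − 0.179095 = 0.820905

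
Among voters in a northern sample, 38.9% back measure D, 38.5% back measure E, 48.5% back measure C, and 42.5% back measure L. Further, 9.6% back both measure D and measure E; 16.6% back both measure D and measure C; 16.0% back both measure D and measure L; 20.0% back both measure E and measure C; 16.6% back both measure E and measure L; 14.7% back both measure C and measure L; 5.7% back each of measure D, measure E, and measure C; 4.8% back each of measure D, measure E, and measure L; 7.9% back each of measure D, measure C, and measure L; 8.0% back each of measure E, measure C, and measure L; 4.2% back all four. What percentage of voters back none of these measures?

Inclusion–exclusion gives
P(at least one) = 38.9 + 38.5 + 48.5 + 42.5 − 9.6 − 16.6 − 16.0 − 20.0 − 16.6 − 14.7 + 5.7 + 4.8 + 7.9 + 8.0 − 4.2 = 97.1%
P(none) = 100% − 97.1% = 2.9%

2.9%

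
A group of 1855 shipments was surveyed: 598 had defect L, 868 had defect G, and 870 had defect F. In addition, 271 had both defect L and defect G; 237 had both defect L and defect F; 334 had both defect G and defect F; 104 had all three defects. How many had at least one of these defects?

1598

|at least one| = 598 + 868 + 870 − 271 − 237 − 334 + 104 = 1598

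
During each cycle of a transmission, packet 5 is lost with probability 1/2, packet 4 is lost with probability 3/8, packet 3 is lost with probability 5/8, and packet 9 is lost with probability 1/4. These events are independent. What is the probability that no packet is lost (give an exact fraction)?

45/512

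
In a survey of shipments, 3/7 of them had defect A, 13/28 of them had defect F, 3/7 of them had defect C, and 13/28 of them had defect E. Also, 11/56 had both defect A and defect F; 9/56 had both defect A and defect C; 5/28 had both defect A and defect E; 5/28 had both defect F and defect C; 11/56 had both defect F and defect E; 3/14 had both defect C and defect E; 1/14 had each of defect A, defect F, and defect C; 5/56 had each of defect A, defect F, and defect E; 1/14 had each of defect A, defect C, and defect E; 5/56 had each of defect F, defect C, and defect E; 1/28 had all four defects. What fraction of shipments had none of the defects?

3/56

Using inclusion–exclusion:
P(at least one) = 3/7 + 13/28 + 3/7 + 13/28 − 11/56 − 9/56 − 5/28 − 5/28 − 11/56 − 3/14 + 1/14 + 5/56 + 1/14 + 5/56 − 1/28 = 53/56
P(none) = 1 − 53/56 = 3/56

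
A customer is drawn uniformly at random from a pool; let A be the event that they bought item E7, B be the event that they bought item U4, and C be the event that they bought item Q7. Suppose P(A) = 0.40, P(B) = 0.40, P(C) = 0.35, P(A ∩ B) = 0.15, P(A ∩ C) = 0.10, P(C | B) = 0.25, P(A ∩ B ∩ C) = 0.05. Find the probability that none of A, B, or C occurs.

P(B ∩ C) = P(B)·P(C|B) = 0.40 × 0.25 = 0.10
P(A ∪ B ∪ C) = 0.40 + 0.40 + 0.35 − 0.15 − 0.10 − 0.10 + 0.05 = 0.85
P(none) = 1 − 0.85 = 0.15

0.15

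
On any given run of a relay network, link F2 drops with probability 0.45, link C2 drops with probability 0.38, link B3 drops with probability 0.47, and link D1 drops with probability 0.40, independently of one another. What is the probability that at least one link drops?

0.891562

P(none) = (1 − 0.45) × (1 − 0.38) × (1 − 0.47) × (1 − 0.40) = 0.55 × 0.62 × 0.53 × 0.60 = 0.108438
P(at least one) = 1 − 0.108438 = 0.891562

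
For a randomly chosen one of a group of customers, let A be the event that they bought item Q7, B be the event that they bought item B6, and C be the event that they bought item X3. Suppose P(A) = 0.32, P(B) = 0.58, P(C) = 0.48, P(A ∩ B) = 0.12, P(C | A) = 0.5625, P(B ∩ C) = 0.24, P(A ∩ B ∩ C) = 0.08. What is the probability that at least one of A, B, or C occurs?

0.92

P(A ∩ C) = P(A)·P(C|A) = 0.32 × 0.5625 = 0.18
P(A ∪ B ∪ C) = 0.32 + 0.58 + 0.48 − 0.12 − 0.18 − 0.24 + 0.08 = 0.92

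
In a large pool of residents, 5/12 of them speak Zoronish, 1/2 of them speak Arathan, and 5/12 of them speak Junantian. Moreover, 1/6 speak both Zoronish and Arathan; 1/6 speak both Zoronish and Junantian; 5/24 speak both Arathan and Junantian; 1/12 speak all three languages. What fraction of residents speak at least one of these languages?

Inclusion–exclusion gives
P(≥1) = 5/12 + 1/2 + 5/12 − 1/6 − 1/6 − 5/24 + 1/12 = 7/8

7/8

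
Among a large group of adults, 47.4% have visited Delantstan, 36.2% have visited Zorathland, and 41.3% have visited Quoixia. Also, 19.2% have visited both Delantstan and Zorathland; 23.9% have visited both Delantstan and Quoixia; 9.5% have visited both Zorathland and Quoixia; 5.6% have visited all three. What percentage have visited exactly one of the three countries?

P(exactly one) = 47.4 + 36.2 + 41.3 − 2·19.2 − 2·23.9 − 2·9.5 + 3·5.6 = 36.5%

36.5%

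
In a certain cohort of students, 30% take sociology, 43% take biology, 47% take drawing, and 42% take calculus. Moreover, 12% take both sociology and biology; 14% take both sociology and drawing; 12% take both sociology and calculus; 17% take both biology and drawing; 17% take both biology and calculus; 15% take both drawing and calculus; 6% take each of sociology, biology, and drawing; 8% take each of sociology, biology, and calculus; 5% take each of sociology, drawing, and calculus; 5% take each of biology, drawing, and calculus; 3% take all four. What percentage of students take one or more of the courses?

96%

Inclusion–exclusion gives
P(at least one) = 30 + 43 + 47 + 42 − 12 − 14 − 12 − 17 − 17 − 15 + 6 + 8 + 5 + 5 − 3 = 96%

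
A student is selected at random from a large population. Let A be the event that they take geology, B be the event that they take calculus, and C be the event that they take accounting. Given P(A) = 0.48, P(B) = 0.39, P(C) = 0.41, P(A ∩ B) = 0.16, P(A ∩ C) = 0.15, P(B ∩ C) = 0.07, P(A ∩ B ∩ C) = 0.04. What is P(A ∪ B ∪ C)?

Inclusion–exclusion gives
P(A ∪ B ∪ C) = 0.48 + 0.39 + 0.41 − 0.16 − 0.15 − 0.07 + 0.04 = 0.94

0.94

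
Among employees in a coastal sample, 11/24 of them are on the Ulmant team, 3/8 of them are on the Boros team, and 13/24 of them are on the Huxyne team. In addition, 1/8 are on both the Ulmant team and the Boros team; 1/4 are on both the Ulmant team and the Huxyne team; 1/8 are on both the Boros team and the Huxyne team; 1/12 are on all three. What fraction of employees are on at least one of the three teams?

P(at least one) = 11/24 + 3/8 + 13/24 − 1/8 − 1/4 − 1/8 + 1/12 = 23/24

23/24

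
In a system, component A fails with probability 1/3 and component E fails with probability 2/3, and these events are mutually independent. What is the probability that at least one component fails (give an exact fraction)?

7/9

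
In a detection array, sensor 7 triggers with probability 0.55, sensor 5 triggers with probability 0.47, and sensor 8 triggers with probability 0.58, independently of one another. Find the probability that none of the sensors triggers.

Independence gives P(none) = ∏(1 − pᵢ).
P(none) = (1 − 0.55) × (1 − 0.47) × (1 − 0.58) = 0.45 × 0.53 × 0.42 = 0.10017

0.10017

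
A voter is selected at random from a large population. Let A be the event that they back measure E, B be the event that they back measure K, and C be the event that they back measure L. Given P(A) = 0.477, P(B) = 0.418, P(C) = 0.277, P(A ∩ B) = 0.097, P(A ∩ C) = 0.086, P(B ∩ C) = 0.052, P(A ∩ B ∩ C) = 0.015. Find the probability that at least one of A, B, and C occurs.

Apply inclusion-exclusion:
P(A ∪ B ∪ C) = 0.477 + 0.418 + 0.277 − 0.097 − 0.086 − 0.052 + 0.015 = 0.952

0.952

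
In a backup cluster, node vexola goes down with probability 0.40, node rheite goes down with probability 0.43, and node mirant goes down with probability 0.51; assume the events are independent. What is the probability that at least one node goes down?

P(none) = (1 − 0.40) × (1 − 0.43) × (1 − 0.51) = 0.60 × 0.57 × 0.49 = 0.16758
P(at least one) = 1 − 0.16758 = 0.83242

0.83242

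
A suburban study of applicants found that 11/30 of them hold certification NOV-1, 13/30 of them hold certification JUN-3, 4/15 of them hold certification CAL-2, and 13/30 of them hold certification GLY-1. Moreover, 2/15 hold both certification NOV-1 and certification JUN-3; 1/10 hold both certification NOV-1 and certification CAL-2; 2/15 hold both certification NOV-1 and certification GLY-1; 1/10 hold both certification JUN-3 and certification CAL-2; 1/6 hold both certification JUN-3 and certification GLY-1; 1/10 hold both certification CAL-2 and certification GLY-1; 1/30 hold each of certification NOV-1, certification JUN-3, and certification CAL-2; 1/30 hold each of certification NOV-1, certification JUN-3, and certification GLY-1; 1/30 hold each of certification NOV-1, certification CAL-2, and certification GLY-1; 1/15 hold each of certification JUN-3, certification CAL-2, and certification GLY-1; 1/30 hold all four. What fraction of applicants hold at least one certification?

P(at least one) = 11/30 + 13/30 + 4/15 + 13/30 − 2/15 − 1/10 − 2/15 − 1/10 − 1/6 − 1/10 + 1/30 + 1/30 + 1/30 + 1/15 − 1/30 = 9/10

9/10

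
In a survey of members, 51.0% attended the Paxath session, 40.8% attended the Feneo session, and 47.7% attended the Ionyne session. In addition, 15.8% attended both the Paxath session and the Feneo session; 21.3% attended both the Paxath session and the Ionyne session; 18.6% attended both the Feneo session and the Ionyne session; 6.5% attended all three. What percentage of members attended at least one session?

Inclusion–exclusion gives
P(at least one) = 51.0 + 40.8 + 47.7 − 15.8 − 21.3 − 18.6 + 6.5 = 90.3%

90.3%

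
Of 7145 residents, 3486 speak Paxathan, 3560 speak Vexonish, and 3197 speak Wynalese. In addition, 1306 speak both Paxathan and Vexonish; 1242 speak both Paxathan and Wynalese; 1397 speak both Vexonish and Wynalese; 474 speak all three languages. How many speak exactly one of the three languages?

3775

Using the inclusion–exclusion count for exactly one event:
|exactly one| = 3486 + 3560 + 3197 − 2·1306 − 2·1242 − 2·1397 + 3·474 = 3775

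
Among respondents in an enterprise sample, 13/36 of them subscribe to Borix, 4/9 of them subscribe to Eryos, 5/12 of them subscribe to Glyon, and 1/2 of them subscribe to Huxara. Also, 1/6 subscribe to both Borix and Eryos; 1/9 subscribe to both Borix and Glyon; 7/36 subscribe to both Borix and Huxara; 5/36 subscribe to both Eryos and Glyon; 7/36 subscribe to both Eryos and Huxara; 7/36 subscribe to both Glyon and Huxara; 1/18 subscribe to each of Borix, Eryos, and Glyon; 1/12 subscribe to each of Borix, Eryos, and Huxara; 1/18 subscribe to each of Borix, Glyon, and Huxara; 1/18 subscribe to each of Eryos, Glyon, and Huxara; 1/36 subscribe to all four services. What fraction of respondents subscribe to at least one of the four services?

P(≥1) = 13/36 + 4/9 + 5/12 + 1/2 − 1/6 − 1/9 − 7/36 − 5/36 − 7/36 − 7/36 + 1/18 + 1/12 + 1/18 + 1/18 − 1/36 = 17/18

17/18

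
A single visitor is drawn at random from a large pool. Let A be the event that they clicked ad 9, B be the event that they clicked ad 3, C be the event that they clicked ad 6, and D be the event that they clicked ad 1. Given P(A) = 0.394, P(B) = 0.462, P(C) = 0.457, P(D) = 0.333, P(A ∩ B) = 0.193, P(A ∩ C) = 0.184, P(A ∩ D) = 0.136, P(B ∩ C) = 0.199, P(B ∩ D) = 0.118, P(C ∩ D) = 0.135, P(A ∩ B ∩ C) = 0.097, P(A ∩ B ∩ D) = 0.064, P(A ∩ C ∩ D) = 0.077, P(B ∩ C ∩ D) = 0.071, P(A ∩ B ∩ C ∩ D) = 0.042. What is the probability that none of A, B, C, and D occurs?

By inclusion-exclusion,
P(A ∪ B ∪ C ∪ D) = 0.394 + 0.462 + 0.457 + 0.333 − 0.193 − 0.184 − 0.136 − 0.199 − 0.118 − 0.135 + 0.097 + 0.064 + 0.077 + 0.071 − 0.042 = 0.948
P(none) = 1 − 0.948 = 0.052

0.052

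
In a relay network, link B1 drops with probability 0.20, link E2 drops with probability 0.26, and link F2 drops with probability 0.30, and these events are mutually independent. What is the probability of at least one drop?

Since the events are independent, P(none) is the product of the individual non-occurrence probabilities.
P(none) = (1 − 0.20) × (1 − 0.26) × (1 − 0.30) = 0.80 × 0.74 × 0.70 = 0.4144
P(at least one) = 1 − 0.4144 = 0.5856

0.5856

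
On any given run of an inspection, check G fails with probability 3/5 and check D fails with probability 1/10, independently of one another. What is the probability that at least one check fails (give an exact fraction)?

Since the events are independent, P(none) is the product of the individual non-occurrence probabilities.
P(none) = (1 − 3/5) × (1 − 1/10) = 2/5 × 9/10 = 9/25
P(at least one) = 1 − 9/25 = 16/25

16/25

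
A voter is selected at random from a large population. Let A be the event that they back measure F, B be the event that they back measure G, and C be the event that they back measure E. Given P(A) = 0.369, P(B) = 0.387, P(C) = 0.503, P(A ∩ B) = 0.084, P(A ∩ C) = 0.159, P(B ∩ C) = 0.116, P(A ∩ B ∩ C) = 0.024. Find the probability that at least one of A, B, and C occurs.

Using inclusion–exclusion:
P(A ∪ B ∪ C) = 0.369 + 0.387 + 0.503 − 0.084 − 0.159 − 0.116 + 0.024 = 0.924

0.924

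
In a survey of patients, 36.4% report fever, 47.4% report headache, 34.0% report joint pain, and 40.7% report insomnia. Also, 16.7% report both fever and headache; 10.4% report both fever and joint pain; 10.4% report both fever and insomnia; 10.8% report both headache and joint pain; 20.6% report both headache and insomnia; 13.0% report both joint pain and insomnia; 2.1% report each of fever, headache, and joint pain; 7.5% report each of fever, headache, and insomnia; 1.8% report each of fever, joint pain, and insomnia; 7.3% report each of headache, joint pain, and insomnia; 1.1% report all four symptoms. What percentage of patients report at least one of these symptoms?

By inclusion-exclusion,
P(≥1) = 36.4 + 47.4 + 34.0 + 40.7 − 16.7 − 10.4 − 10.4 − 10.8 − 20.6 − 13.0 + 2.1 + 7.5 + 1.8 + 7.3 − 1.1 = 94.2%

94.2%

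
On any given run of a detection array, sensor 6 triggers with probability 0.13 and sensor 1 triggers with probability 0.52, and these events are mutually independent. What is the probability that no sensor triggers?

P(none) = (1 − 0.13) × (1 − 0.52) = 0.87 × 0.48 = 0.4176

0.4176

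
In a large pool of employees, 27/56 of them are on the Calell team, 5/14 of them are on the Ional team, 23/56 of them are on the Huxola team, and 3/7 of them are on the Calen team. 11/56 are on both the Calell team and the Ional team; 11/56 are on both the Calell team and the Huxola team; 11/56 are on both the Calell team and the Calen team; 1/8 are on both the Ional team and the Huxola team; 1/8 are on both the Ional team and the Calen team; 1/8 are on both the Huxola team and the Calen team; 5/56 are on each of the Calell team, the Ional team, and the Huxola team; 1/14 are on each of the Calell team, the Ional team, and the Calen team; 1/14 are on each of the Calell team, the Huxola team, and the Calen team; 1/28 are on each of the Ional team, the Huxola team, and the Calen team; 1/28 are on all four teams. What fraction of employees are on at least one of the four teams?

53/56

Using inclusion–exclusion:
P(≥1) = 27/56 + 5/14 + 23/56 + 3/7 − 11/56 − 11/56 − 11/56 − 1/8 − 1/8 − 1/8 + 5/56 + 1/14 + 1/14 + 1/28 − 1/28 = 53/56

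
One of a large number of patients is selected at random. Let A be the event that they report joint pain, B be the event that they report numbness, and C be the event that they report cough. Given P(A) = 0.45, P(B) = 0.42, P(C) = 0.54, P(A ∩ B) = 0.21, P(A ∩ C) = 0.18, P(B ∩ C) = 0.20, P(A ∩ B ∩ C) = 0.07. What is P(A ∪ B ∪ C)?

0.89

Using inclusion–exclusion:
P(A ∪ B ∪ C) = 0.45 + 0.42 + 0.54 − 0.21 − 0.18 − 0.20 + 0.07 = 0.89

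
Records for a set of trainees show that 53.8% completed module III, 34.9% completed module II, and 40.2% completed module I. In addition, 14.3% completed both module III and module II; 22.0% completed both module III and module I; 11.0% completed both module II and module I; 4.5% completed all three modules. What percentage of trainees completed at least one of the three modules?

86.1%

Inclusion–exclusion gives
P(at least one) = 53.8 + 34.9 + 40.2 − 14.3 − 22.0 − 11.0 + 4.5 = 86.1%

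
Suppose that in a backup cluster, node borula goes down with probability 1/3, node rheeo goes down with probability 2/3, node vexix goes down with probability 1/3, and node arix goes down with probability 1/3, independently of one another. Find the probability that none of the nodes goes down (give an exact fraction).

P(none) = (1 − 1/3) × (1 − 2/3) × (1 − 1/3) × (1 − 1/3) = 2/3 × 1/3 × 2/3 × 2/3 = 8/81

8/81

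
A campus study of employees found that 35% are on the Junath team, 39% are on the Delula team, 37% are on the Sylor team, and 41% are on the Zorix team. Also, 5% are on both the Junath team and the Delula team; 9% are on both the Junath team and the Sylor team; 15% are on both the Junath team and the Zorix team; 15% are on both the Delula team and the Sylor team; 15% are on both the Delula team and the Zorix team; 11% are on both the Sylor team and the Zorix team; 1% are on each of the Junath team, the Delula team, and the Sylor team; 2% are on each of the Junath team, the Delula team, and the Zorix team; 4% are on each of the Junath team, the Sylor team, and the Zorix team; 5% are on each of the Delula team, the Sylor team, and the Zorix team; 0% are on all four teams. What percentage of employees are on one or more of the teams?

P(at least one) = 35 + 39 + 37 + 41 − 5 − 9 − 15 − 15 − 15 − 11 + 1 + 2 + 4 + 5 − 0 = 94%

94%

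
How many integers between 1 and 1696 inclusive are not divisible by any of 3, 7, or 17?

By inclusion-exclusion,
floor(1696/3) + floor(1696/7) + floor(1696/17) − floor(1696/21) − floor(1696/51) − floor(1696/119) + floor(1696/357) = 565 + 242 + 99 − 80 − 33 − 14 + 4 = 783
1696 − 783 = 913

913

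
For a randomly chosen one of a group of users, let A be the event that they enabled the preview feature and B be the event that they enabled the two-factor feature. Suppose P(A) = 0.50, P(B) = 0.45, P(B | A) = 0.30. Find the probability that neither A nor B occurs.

0.20

P(A ∩ B) = P(A)·P(B|A) = 0.50 × 0.30 = 0.15
P(A ∪ B) = 0.50 + 0.45 − 0.15 = 0.80
P(none) = 1 − 0.80 = 0.20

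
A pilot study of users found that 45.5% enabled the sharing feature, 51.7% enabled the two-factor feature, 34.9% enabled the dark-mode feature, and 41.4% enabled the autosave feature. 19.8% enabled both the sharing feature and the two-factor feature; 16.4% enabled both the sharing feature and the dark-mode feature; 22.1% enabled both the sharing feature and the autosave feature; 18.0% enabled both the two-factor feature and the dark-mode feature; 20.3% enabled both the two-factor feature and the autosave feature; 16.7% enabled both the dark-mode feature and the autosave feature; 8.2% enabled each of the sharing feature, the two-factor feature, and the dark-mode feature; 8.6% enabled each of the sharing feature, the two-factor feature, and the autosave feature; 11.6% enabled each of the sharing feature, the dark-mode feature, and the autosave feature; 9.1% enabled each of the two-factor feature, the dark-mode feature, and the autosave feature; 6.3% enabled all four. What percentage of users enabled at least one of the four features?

91.4%

P(at least one) = 45.5 + 51.7 + 34.9 + 41.4 − 19.8 − 16.4 − 22.1 − 18.0 − 20.3 − 16.7 + 8.2 + 8.6 + 11.6 + 9.1 − 6.3 = 91.4%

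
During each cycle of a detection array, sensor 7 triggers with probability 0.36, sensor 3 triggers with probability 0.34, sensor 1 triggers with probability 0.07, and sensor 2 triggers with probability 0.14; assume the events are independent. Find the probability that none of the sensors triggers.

0.33783552

P(none) = (1 − 0.36) × (1 − 0.34) × (1 − 0.07) × (1 − 0.14) = 0.64 × 0.66 × 0.93 × 0.86 = 0.33783552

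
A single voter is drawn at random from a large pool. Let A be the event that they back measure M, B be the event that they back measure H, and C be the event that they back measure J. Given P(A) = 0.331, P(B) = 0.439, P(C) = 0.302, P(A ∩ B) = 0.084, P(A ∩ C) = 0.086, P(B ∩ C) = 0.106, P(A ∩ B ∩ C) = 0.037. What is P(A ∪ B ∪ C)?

Inclusion–exclusion gives
P(A ∪ B ∪ C) = 0.331 + 0.439 + 0.302 − 0.084 − 0.086 − 0.106 + 0.037 = 0.833

0.833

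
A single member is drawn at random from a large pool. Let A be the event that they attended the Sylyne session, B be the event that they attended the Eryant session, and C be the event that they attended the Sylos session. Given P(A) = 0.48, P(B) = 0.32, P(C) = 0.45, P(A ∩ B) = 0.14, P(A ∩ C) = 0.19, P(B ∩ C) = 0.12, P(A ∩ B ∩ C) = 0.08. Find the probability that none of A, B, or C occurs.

P(A ∪ B ∪ C) = 0.48 + 0.32 + 0.45 − 0.14 − 0.19 − 0.12 + 0.08 = 0.88
P(none) = 1 − 0.88 = 0.12

0.12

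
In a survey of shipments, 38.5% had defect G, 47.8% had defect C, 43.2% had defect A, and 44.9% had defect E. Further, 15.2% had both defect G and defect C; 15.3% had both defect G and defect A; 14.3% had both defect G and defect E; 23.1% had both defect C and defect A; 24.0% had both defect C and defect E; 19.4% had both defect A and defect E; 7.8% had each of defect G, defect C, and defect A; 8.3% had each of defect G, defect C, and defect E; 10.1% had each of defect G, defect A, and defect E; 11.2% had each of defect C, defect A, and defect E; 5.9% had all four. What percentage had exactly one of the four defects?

40.4%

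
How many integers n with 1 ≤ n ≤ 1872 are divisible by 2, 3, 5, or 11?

1419

Inclusion–exclusion gives
floor(1872/2) + floor(1872/3) + floor(1872/5) + floor(1872/11) − floor(1872/6) − floor(1872/10) − floor(1872/22) − floor(1872/15) − floor(1872/33) − floor(1872/55) + floor(1872/30) + floor(1872/66) + floor(1872/110) + floor(1872/165) − floor(1872/330) = 936 + 624 + 374 + 170 − 312 − 187 − 85 − 124 − 56 − 34 + 62 + 28 + 17 + 11 − 5 = 1419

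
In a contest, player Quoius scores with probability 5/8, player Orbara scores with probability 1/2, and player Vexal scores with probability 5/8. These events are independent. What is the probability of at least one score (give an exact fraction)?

P(none) = (1 − 5/8) × (1 − 1/2) × (1 − 5/8) = 3/8 × 1/2 × 3/8 = 9/128
P(at least one) = 1 − 9/128 = 119/128

119/128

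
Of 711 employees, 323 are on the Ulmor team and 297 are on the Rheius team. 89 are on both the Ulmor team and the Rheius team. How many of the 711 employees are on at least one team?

531

N(≥1) = 323 + 297 − 89 = 531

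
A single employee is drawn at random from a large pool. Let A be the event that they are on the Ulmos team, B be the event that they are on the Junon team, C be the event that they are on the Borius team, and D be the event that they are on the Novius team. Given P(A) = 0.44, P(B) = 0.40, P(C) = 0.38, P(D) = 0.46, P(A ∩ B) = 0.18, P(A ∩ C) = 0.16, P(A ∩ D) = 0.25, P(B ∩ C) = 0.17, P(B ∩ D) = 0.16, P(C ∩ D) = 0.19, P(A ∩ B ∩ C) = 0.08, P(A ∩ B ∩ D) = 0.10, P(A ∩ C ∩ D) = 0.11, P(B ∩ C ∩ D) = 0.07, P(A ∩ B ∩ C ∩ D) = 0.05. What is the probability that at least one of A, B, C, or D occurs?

0.88

P(A ∪ B ∪ C ∪ D) = 0.44 + 0.40 + 0.38 + 0.46 − 0.18 − 0.16 − 0.25 − 0.17 − 0.16 − 0.19 + 0.08 + 0.10 + 0.11 + 0.07 − 0.05 = 0.88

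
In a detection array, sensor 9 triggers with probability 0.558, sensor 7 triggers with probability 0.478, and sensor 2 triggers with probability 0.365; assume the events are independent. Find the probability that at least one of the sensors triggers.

0.85349026

P(none) = (1 − 0.558) × (1 − 0.478) × (1 − 0.365) = 0.442 × 0.522 × 0.635 = 0.14650974
P(at least one) = 1 − 0.14650974 = 0.85349026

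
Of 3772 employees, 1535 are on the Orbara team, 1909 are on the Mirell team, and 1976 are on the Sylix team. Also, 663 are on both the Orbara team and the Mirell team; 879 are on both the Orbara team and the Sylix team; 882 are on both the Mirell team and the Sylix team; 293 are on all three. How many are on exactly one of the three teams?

|exactly one| = 1535 + 1909 + 1976 − 2·663 − 2·879 − 2·882 + 3·293 = 1451

1451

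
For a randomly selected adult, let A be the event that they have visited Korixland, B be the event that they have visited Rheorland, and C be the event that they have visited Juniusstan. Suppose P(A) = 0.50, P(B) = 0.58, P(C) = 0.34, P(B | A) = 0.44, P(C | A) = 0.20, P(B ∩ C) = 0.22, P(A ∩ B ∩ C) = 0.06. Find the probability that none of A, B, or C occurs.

P(A ∩ B) = P(A)·P(B|A) = 0.50 × 0.44 = 0.22
P(A ∩ C) = P(A)·P(C|A) = 0.50 × 0.20 = 0.10
P(A ∪ B ∪ C) = 0.50 + 0.58 + 0.34 − 0.22 − 0.10 − 0.22 + 0.06 = 0.94
P(none) = 1 − 0.94 = 0.06

0.06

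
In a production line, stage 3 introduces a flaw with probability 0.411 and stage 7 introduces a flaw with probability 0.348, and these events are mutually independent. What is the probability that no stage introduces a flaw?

P(none) = (1 − 0.411) × (1 − 0.348) = 0.589 × 0.652 = 0.384028

0.384028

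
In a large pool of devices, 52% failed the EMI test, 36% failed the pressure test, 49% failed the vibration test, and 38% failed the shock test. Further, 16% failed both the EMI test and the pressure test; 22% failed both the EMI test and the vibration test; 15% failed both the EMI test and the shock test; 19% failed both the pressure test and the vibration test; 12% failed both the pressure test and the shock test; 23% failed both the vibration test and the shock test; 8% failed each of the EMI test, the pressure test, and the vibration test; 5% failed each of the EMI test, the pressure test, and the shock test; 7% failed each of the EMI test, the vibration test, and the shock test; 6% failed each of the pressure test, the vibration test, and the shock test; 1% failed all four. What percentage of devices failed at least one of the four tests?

93%

By inclusion-exclusion,
P(union) = 52 + 36 + 49 + 38 − 16 − 22 − 15 − 19 − 12 − 23 + 8 + 5 + 7 + 6 − 1 = 93%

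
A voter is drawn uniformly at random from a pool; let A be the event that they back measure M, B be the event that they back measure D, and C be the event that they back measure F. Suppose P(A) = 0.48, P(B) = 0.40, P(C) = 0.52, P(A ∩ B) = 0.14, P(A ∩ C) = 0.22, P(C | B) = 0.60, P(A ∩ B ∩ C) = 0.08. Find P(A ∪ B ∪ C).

0.88

P(B ∩ C) = P(B)·P(C|B) = 0.40 × 0.60 = 0.24
P(A ∪ B ∪ C) = 0.48 + 0.40 + 0.52 − 0.14 − 0.22 − 0.24 + 0.08 = 0.88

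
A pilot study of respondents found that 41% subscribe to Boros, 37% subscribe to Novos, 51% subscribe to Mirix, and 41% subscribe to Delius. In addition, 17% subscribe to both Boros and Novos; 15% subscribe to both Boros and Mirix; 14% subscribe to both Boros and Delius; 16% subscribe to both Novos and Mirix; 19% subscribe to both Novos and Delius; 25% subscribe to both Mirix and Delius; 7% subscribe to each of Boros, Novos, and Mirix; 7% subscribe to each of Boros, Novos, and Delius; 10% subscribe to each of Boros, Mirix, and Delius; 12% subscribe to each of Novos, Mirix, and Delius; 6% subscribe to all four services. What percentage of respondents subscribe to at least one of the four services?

94%

P(≥1) = 41 + 37 + 51 + 41 − 17 − 15 − 14 − 16 − 19 − 25 + 7 + 7 + 10 + 12 − 6 = 94%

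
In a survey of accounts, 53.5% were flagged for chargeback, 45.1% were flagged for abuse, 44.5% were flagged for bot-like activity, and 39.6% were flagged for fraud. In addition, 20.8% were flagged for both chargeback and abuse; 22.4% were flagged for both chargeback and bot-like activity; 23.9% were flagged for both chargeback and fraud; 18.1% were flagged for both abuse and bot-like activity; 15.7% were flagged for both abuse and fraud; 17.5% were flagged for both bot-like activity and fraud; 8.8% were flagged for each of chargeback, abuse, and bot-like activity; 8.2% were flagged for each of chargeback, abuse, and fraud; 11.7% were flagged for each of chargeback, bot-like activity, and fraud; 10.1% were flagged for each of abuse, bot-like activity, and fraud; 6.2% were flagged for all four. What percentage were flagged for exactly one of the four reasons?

37.5%

Using the inclusion–exclusion count for exactly one event:
P(exactly one) = 53.5 + 45.1 + 44.5 + 39.6 − 2·20.8 − 2·22.4 − 2·23.9 − 2·18.1 − 2·15.7 − 2·17.5 + 3·8.8 + 3·8.2 + 3·11.7 + 3·10.1 − 4·6.2 = 37.5%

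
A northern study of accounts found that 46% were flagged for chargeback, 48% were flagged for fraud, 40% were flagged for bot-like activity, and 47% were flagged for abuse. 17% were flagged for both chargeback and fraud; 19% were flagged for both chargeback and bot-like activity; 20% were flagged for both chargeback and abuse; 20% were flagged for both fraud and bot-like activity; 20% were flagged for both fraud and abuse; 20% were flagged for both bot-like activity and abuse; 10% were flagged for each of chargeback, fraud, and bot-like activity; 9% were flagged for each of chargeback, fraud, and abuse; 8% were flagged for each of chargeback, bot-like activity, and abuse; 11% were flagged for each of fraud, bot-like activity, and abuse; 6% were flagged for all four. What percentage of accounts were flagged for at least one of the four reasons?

97%

P(≥1) = 46 + 48 + 40 + 47 − 17 − 19 − 20 − 20 − 20 − 20 + 10 + 9 + 8 + 11 − 6 = 97%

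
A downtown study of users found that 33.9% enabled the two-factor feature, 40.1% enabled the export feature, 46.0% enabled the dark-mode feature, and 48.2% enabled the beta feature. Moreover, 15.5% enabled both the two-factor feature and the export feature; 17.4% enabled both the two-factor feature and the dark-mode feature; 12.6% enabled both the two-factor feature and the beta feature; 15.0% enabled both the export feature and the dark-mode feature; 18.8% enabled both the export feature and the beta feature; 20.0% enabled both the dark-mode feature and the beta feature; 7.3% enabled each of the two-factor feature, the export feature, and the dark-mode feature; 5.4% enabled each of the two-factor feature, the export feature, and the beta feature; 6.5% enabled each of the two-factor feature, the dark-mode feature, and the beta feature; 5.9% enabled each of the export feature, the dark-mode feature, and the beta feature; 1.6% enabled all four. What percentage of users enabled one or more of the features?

By inclusion–exclusion:
P(union) = 33.9 + 40.1 + 46.0 + 48.2 − 15.5 − 17.4 − 12.6 − 15.0 − 18.8 − 20.0 + 7.3 + 5.4 + 6.5 + 5.9 − 1.6 = 92.4%

92.4%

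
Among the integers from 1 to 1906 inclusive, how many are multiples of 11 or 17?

275

Using inclusion–exclusion:
173 + 112 − 10 = 275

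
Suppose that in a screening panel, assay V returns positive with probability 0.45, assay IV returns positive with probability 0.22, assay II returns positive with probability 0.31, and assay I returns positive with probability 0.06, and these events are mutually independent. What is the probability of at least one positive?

Since the events are independent, P(none) is the product of the individual non-occurrence probabilities.
P(none) = (1 − 0.45) × (1 − 0.22) × (1 − 0.31) × (1 − 0.06) = 0.55 × 0.78 × 0.69 × 0.94 = 0.2782494
P(at least one) = 1 − 0.2782494 = 0.7217506

0.7217506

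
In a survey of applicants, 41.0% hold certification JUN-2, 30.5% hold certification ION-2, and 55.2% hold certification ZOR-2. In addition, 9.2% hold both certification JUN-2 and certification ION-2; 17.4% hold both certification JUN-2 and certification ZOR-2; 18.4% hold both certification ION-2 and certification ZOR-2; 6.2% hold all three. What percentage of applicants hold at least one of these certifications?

87.9%

By inclusion-exclusion,
P(union) = 41.0 + 30.5 + 55.2 − 9.2 − 17.4 − 18.4 + 6.2 = 87.9%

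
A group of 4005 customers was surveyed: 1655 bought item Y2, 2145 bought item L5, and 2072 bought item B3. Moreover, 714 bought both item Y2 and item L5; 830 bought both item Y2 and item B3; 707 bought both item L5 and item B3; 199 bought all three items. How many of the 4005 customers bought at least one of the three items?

Apply inclusion-exclusion:
|at least one| = 1655 + 2145 + 2072 − 714 − 830 − 707 + 199 = 3820

3820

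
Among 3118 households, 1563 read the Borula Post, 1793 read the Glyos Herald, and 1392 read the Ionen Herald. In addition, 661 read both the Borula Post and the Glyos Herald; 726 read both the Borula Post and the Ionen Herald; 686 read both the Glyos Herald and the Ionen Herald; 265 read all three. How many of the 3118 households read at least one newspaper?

|at least one| = 1563 + 1793 + 1392 − 661 − 726 − 686 + 265 = 2940

2940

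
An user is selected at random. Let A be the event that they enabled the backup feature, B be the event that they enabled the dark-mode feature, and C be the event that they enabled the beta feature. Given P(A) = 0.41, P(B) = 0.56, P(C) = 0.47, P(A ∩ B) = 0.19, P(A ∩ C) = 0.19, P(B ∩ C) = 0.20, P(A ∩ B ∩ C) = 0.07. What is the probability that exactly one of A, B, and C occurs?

0.49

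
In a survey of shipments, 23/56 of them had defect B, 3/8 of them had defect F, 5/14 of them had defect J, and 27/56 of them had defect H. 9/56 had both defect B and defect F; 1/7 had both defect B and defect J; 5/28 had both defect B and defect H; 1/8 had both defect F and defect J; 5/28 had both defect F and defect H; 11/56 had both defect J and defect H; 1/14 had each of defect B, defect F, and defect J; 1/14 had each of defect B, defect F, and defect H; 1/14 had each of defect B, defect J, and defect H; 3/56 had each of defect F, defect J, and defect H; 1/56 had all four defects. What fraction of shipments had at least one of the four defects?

P(at least one) = 23/56 + 3/8 + 5/14 + 27/56 − 9/56 − 1/7 − 5/28 − 1/8 − 5/28 − 11/56 + 1/14 + 1/14 + 1/14 + 3/56 − 1/56 = 25/28

25/28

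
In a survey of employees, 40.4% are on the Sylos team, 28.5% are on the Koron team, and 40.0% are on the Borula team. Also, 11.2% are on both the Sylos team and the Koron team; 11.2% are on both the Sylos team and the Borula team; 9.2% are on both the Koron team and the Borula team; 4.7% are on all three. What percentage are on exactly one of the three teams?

59.8%

P(exactly one) = 40.4 + 28.5 + 40.0 − 2·11.2 − 2·11.2 − 2·9.2 + 3·4.7 = 59.8%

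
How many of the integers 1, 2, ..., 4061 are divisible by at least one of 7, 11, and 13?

1141

By inclusion-exclusion,
floor(4061/7) + floor(4061/11) + floor(4061/13) − floor(4061/77) − floor(4061/91) − floor(4061/143) + floor(4061/1001) = 580 + 369 + 312 − 52 − 44 − 28 + 4 = 1141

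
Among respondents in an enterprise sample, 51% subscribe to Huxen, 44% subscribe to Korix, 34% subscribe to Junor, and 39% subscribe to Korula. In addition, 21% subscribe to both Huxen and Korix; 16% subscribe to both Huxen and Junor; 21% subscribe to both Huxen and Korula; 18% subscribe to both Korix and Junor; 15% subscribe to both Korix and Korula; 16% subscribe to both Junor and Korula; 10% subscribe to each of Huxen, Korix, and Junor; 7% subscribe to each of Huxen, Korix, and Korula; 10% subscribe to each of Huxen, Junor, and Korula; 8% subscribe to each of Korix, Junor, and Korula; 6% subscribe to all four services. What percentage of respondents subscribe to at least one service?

P(union) = 51 + 44 + 34 + 39 − 21 − 16 − 21 − 18 − 15 − 16 + 10 + 7 + 10 + 8 − 6 = 90%

90%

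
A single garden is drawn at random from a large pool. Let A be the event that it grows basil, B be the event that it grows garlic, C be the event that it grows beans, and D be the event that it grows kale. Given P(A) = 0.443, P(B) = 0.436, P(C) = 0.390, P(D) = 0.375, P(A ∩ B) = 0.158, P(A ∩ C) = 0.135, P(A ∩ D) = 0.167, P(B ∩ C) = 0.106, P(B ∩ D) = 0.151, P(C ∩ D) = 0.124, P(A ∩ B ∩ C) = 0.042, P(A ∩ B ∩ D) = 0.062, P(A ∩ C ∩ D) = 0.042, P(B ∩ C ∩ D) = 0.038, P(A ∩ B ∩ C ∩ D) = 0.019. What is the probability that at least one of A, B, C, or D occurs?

0.968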